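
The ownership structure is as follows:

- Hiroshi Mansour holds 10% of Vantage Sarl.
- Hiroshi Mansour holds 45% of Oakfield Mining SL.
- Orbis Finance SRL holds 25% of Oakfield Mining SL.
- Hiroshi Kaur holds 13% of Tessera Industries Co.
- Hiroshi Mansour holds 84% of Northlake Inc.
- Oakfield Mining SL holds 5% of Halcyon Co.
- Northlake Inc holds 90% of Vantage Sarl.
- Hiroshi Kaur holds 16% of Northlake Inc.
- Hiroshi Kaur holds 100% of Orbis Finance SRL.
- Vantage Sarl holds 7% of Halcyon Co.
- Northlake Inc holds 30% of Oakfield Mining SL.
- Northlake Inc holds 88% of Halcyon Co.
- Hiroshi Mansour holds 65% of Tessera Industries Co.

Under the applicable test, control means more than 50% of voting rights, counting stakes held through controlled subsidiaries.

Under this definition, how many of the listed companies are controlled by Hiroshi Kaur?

Hiroshi Kaur holds 100% of Orbis, so Hiroshi Kaur controls Orbis.
No other company's threshold is met.
Hiroshi Kaur controls 1 company.

1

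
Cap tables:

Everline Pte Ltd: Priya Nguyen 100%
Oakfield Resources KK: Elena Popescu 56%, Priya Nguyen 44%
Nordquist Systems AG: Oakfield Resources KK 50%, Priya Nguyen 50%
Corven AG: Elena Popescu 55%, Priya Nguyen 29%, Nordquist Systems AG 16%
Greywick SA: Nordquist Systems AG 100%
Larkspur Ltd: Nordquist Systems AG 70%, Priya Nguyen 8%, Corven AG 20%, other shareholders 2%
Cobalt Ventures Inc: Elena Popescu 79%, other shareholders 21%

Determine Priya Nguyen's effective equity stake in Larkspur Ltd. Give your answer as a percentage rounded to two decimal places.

Priya reaches Larkspur along 6 paths.
Via Oakfield → Nordquist: 44% × 50% × 70% = 15.4%.
Via Nordquist: 50% × 70% = 35%.
Direct stake: 8% = 8%.
Via Corven: 29% × 20% = 5.8%.
Via Oakfield → Nordquist → Corven: 44% × 50% × 16% × 20% = 0.704%.
Via Nordquist → Corven: 50% × 16% × 20% = 1.6%.
Total: 15.4% + 35% + 8% + 5.8% + 0.704% + 1.6% = 66.504%.
Rounded: 66.50%.

66.50%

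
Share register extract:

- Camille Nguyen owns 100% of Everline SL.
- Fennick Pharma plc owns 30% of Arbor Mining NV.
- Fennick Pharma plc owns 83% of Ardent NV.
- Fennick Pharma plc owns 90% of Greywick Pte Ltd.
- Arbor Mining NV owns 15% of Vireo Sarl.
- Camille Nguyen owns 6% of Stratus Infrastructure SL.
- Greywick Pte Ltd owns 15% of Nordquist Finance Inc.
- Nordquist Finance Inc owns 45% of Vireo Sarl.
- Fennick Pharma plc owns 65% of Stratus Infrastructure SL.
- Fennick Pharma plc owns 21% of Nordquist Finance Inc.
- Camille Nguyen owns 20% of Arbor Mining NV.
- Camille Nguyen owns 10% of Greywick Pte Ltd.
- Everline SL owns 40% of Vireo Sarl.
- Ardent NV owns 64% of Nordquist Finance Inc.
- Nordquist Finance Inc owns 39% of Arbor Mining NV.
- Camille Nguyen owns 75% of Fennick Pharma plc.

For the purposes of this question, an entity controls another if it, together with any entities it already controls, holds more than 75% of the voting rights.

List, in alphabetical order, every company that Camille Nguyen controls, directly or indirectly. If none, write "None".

Everline SL

Camille holds 100% of Everline, so Camille controls Everline.
No other company's threshold is met.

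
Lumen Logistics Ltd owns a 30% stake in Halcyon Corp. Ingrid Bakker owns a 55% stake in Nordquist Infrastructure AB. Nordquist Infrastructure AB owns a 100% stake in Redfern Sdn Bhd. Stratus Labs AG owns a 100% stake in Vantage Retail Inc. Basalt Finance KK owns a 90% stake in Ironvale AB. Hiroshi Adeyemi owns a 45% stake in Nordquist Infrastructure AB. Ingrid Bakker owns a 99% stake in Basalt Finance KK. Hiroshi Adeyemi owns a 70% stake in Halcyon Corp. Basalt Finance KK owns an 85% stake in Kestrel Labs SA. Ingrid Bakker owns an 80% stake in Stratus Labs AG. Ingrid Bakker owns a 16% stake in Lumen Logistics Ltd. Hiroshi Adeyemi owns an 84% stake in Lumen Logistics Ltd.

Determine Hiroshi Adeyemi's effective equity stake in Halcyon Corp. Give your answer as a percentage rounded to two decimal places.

Hiroshi reaches Halcyon along 2 paths.
Direct stake: 70% = 70%.
Via Lumen: 84% × 30% = 25.2%.
Total: 70% + 25.2% = 95.2%.
Rounded: 95.20%.

95.20%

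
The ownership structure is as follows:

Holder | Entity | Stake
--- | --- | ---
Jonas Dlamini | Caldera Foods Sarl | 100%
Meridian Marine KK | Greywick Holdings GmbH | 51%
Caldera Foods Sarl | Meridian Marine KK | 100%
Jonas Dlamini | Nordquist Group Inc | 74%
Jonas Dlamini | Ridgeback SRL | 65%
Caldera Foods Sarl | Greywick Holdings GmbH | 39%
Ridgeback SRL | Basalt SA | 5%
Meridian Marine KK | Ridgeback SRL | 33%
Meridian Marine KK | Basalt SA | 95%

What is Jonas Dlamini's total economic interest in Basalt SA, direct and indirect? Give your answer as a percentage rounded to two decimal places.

Jonas reaches Basalt along 3 paths.
Via Caldera → Meridian: 100% × 100% × 95% = 95%.
Via Caldera → Meridian → Ridgeback: 100% × 100% × 33% × 5% = 1.65%.
Via Ridgeback: 65% × 5% = 3.25%.
Total: 95% + 1.65% + 3.25% = 99.9%.
Rounded: 99.90%.

99.90%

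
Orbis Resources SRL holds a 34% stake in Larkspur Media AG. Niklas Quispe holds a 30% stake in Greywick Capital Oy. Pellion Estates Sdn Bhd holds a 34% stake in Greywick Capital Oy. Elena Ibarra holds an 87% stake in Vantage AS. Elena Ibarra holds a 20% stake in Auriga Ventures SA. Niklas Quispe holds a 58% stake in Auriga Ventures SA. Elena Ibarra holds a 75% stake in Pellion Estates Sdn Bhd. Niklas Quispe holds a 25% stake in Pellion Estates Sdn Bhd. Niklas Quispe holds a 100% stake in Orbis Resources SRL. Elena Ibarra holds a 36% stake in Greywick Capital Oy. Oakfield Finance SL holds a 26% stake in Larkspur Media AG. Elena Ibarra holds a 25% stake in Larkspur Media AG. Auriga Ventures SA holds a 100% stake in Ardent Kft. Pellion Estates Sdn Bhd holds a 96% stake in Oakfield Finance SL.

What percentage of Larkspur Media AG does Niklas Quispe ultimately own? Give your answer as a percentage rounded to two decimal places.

40.24%

Niklas reaches Larkspur along 2 paths.
Via Orbis: 100% × 34% = 34%.
Via Pellion → Oakfield: 25% × 96% × 26% = 6.24%.
Total: 34% + 6.24% = 40.24%.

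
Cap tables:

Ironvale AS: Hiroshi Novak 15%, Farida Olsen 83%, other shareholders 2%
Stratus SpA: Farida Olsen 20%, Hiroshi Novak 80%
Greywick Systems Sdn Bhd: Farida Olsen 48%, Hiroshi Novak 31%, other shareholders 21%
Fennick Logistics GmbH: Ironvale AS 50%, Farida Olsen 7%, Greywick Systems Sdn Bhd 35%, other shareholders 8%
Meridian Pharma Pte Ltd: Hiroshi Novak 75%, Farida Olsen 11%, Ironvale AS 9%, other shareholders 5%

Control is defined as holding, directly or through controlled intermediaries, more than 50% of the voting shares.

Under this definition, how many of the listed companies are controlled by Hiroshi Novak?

Hiroshi holds 80% of Stratus, so Hiroshi controls Stratus.
Hiroshi holds 75% of Meridian, so Hiroshi controls Meridian.
No other company's threshold is met.
Hiroshi controls 2 companies.

2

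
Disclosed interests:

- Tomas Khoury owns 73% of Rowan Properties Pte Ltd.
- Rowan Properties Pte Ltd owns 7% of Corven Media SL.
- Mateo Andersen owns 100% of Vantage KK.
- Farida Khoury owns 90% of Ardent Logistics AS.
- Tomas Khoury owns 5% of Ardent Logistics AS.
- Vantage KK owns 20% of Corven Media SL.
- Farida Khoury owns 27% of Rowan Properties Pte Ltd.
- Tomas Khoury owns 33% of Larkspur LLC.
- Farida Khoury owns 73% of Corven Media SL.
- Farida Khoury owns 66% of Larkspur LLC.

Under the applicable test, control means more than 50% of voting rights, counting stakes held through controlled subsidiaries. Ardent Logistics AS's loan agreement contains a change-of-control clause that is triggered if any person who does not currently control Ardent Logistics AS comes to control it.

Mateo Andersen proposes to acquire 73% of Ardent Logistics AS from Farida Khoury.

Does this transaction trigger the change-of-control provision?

The purchase adds only to Mateo's holdings (Farida's stake shrinks), so Mateo is the only person who could newly come to control Ardent.
Mateo holds 100% of Vantage, so Mateo controls Vantage.
Neither Mateo nor any entity Mateo controls holds any voting interest in Ardent.
So before the transaction, Mateo does not control Ardent.
After the purchase, Mateo holds 73% of Ardent directly, and Farida's stake falls to 17%.
Mateo holds 73% of Ardent, so Mateo controls Ardent.
Mateo did not control Ardent before and does after, so the clause is triggered.

Yes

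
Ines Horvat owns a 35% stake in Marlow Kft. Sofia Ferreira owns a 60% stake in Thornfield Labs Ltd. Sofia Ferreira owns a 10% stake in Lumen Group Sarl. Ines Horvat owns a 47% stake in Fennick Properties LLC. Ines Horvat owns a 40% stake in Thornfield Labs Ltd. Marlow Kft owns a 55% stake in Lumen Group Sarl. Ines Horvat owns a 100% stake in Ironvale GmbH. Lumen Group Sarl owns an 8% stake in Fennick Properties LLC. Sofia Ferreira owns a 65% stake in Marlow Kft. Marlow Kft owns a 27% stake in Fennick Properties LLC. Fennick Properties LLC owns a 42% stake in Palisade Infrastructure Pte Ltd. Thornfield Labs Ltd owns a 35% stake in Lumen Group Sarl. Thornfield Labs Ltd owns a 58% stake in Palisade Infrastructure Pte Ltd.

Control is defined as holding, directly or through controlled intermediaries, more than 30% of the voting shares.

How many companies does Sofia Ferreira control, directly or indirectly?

Sofia holds 65% of Marlow, so Sofia controls Marlow.
Sofia holds 60% of Thornfield, so Sofia controls Thornfield.
Marlow and Thornfield and Sofia together hold 55% + 35% + 10% = 100% of Lumen, so Sofia controls Lumen.
Marlow and Lumen together hold 27% + 8% = 35% of Fennick, so Sofia controls Fennick.
Fennick and Thornfield together hold 42% + 58% = 100% of Palisade, so Sofia controls Palisade.
No other company's threshold is met.
Sofia controls 5 companies.

5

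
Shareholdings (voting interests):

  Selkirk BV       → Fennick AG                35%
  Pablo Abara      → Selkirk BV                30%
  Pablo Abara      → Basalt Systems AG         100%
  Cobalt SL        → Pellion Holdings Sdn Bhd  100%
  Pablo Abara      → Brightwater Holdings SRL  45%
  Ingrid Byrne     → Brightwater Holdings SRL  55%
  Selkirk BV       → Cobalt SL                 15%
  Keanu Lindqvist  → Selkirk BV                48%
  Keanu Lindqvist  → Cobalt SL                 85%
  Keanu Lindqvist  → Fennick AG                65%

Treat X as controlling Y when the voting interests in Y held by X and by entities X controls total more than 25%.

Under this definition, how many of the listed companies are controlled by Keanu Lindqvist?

Keanu holds 48% of Selkirk, so Keanu controls Selkirk.
Keanu and Selkirk together hold 85% + 15% = 100% of Cobalt, so Keanu controls Cobalt.
Selkirk and Keanu together hold 35% + 65% = 100% of Fennick, so Keanu controls Fennick.
Cobalt holds 100% of Pellion, so Keanu controls Pellion.
No other company's threshold is met.
Keanu controls 4 companies.

4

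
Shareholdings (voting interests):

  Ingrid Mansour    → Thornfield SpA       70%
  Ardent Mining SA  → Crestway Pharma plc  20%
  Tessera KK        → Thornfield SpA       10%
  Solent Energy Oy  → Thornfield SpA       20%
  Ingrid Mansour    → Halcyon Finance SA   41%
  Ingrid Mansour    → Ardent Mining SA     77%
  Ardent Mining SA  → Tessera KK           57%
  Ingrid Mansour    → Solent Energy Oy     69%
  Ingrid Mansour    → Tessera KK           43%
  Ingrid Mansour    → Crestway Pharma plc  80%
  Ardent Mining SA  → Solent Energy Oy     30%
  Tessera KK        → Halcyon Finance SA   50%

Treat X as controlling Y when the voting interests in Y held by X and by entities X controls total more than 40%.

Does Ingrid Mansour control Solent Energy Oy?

Yes

Ingrid holds 77% of Ardent, so Ingrid controls Ardent.
Ingrid and Ardent together hold 69% + 30% = 99% of Solent, so Ingrid controls Solent.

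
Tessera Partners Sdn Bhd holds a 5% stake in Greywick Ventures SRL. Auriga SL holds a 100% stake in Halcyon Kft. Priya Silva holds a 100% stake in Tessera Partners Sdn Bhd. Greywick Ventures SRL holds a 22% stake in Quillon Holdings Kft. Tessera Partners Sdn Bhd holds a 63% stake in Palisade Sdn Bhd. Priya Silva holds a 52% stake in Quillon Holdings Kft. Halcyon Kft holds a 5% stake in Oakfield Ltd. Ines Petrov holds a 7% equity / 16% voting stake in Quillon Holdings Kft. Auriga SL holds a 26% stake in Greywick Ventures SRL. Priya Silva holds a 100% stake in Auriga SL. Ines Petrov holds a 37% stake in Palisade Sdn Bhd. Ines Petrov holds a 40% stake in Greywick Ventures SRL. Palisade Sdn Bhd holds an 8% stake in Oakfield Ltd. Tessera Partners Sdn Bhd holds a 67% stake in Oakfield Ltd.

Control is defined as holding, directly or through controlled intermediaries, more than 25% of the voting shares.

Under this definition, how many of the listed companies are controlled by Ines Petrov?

Ines holds 37% of Palisade, so Ines controls Palisade.
Ines holds 40% of Greywick, so Ines controls Greywick.
Ines and Greywick together hold 16% + 22% = 38% of Quillon, so Ines controls Quillon.
No other company's threshold is met.
Ines controls 3 companies.

3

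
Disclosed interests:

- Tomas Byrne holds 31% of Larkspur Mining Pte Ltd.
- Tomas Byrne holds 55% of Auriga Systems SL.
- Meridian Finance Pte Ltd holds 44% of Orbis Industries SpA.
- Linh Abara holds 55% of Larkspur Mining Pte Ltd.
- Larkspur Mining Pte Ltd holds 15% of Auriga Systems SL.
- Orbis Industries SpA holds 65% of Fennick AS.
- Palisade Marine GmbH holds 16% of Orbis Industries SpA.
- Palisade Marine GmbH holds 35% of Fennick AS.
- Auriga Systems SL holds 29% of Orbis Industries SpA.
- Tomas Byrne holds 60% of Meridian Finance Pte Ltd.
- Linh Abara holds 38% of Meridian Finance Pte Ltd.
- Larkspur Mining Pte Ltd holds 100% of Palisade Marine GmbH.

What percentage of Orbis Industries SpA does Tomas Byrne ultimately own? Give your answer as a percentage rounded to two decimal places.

Tomas reaches Orbis along 4 paths.
Via Meridian: 60% × 44% = 26.4%.
Via Larkspur → Palisade: 31% × 100% × 16% = 4.96%.
Via Auriga: 55% × 29% = 15.95%.
Via Larkspur → Auriga: 31% × 15% × 29% = 1.3485%.
Total: 26.4% + 4.96% + 15.95% + 1.3485% = 48.6585%.
Rounded: 48.66%.

48.66%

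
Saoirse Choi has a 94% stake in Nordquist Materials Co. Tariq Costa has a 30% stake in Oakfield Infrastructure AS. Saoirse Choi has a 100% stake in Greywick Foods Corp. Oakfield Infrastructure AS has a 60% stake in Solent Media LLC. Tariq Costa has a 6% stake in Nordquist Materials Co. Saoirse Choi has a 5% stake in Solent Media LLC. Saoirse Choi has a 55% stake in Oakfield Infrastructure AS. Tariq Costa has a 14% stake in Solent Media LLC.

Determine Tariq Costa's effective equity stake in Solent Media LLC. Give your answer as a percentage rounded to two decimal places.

32.00%

Tariq reaches Solent along 2 paths.
Direct stake: 14% = 14%.
Via Oakfield: 30% × 60% = 18%.
Total: 14% + 18% = 32%.
Rounded: 32.00%.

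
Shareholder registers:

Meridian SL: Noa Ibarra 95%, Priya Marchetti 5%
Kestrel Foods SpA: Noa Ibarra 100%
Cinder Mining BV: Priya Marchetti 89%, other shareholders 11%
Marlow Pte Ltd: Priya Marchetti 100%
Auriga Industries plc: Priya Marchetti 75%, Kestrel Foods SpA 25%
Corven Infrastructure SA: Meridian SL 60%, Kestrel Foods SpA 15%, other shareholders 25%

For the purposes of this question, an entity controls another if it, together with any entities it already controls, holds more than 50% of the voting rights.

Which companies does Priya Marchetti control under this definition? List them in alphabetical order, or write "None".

Priya holds 89% of Cinder, so Priya controls Cinder.
Priya holds 100% of Marlow, so Priya controls Marlow.
Priya holds 75% of Auriga, so Priya controls Auriga.
No other company's threshold is met.

Auriga Industries plc, Cinder Mining BV, Marlow Pte Ltd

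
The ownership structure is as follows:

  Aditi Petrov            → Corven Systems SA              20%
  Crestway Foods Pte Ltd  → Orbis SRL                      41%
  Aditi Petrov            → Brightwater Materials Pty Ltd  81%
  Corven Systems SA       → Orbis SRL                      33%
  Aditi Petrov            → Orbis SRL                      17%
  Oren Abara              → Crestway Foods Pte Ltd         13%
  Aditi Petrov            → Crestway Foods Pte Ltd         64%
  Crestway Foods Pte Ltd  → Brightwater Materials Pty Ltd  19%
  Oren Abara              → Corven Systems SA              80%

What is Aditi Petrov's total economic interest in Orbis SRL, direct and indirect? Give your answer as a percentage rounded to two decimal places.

49.84%

Aditi reaches Orbis along 3 paths.
Direct stake: 17% = 17%.
Via Corven: 20% × 33% = 6.6%.
Via Crestway: 64% × 41% = 26.24%.
Total: 17% + 6.6% + 26.24% = 49.84%.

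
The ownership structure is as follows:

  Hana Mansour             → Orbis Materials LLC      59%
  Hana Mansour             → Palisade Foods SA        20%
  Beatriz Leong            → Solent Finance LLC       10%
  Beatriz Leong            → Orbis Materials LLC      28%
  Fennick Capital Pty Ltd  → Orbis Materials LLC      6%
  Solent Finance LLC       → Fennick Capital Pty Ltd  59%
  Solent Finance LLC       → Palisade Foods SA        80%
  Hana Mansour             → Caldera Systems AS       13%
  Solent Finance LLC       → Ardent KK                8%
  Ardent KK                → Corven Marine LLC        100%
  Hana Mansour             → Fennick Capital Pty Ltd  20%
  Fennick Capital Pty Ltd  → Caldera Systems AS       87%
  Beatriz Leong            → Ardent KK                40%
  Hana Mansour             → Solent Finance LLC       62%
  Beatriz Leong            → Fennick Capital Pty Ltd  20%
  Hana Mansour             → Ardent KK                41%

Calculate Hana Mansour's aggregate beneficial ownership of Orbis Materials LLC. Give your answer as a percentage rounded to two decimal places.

Hana reaches Orbis along 3 paths.
Direct stake: 59% = 59%.
Via Solent → Fennick: 62% × 59% × 6% = 2.1948%.
Via Fennick: 20% × 6% = 1.2%.
Total: 59% + 2.1948% + 1.2% = 62.3948%.
Rounded: 62.39%.

62.39%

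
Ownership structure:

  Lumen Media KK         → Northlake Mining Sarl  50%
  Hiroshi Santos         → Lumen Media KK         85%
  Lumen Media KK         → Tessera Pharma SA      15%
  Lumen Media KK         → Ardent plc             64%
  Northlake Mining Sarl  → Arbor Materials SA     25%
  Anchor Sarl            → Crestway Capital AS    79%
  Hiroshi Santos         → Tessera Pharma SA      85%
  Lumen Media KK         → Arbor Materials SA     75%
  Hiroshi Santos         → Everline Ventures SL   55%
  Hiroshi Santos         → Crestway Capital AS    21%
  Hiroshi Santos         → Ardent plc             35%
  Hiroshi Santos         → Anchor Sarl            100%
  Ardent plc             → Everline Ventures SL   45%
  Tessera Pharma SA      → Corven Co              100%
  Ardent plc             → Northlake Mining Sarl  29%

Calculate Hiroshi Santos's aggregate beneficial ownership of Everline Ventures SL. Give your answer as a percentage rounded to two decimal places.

95.23%

Hiroshi reaches Everline along 3 paths.
Via Ardent: 35% × 45% = 15.75%.
Via Lumen → Ardent: 85% × 64% × 45% = 24.48%.
Direct stake: 55% = 55%.
Total: 15.75% + 24.48% + 55% = 95.23%.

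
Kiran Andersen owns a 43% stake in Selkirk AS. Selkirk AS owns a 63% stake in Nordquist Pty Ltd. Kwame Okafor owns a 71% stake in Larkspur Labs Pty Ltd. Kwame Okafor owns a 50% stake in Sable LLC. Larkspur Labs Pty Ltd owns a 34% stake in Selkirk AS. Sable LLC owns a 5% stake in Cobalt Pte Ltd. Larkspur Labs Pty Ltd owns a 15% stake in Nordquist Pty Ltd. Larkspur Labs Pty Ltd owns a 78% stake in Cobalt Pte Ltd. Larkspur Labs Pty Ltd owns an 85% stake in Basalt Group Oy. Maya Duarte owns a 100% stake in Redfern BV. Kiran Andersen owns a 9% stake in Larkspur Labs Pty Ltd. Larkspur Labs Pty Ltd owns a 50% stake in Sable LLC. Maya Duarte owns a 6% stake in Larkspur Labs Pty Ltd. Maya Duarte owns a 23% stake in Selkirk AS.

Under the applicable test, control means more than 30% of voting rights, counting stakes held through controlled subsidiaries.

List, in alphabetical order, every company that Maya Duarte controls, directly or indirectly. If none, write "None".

Maya holds 100% of Redfern, so Maya controls Redfern.
No other company's threshold is met.

Redfern BV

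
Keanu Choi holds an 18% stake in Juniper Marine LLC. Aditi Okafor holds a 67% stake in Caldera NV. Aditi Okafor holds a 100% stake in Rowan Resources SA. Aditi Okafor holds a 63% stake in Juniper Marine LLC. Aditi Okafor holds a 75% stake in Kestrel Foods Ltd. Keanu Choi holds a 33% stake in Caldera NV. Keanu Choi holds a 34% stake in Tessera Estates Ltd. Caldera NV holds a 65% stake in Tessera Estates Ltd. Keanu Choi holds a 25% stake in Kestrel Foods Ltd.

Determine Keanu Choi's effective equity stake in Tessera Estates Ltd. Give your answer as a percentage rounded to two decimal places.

Keanu reaches Tessera along 2 paths.
Via Caldera: 33% × 65% = 21.45%.
Direct stake: 34% = 34%.
Total: 21.45% + 34% = 55.45%.

55.45%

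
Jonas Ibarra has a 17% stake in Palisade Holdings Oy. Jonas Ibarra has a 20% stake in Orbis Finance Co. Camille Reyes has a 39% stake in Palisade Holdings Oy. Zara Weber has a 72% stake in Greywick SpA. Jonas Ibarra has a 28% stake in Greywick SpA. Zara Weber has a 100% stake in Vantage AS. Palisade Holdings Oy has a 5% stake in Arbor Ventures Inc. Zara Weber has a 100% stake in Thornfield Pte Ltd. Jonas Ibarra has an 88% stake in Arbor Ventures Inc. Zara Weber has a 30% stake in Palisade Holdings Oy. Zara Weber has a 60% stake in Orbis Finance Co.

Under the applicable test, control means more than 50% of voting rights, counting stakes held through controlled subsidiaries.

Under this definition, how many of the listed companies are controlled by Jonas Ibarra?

1

Jonas holds 88% of Arbor, so Jonas controls Arbor.
No other company's threshold is met.
Jonas controls 1 company.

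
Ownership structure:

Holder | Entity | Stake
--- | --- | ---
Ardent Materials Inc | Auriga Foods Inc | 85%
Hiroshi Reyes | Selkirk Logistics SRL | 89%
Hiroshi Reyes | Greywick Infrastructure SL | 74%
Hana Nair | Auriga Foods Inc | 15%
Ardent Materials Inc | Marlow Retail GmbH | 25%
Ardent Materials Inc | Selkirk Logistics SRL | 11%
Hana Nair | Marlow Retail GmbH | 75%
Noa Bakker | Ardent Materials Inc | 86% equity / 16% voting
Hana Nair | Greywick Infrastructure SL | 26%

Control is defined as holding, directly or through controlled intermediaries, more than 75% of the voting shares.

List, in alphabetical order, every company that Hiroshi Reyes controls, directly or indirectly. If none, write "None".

Selkirk Logistics SRL

Hiroshi holds 89% of Selkirk, so Hiroshi controls Selkirk.
No other company's threshold is met.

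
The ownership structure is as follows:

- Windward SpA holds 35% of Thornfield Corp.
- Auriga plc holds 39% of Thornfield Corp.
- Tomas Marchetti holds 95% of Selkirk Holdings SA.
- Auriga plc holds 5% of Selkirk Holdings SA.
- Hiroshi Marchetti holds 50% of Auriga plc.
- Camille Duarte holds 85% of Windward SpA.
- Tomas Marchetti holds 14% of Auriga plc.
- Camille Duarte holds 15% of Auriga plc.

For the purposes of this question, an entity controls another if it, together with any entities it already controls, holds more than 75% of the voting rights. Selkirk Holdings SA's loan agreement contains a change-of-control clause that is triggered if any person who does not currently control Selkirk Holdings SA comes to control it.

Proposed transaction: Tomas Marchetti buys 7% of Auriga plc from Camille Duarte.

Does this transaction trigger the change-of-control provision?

No

The purchase adds only to Tomas's holdings (Camille's stake shrinks), so Tomas is the only person who could newly come to control Selkirk.
Tomas holds 95% of Selkirk, so Tomas controls Selkirk.
So Tomas already controls Selkirk before the transaction.
After the purchase, Tomas's direct stake in Auriga rises to 14% + 7% = 21%, and Camille's stake falls to 8%.
Tomas controlled Selkirk already, so this is not a new person acquiring control; every other person's position is unchanged or reduced.
No new person acquires control, so the clause is not triggered.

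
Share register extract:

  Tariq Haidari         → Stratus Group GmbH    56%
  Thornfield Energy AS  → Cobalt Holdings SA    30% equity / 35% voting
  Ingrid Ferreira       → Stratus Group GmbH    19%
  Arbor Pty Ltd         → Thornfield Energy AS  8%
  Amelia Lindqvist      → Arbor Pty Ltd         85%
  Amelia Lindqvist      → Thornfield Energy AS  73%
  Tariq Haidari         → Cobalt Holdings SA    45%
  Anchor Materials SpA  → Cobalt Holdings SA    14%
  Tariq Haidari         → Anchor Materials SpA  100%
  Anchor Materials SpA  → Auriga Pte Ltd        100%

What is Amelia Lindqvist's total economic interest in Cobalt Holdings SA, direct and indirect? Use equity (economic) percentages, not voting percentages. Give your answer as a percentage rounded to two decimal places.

Amelia reaches Cobalt along 2 paths.
Via Thornfield: 73% × 30% = 21.9%.
Via Arbor → Thornfield: 85% × 8% × 30% = 2.04%.
Total: 21.9% + 2.04% = 23.94%.

23.94%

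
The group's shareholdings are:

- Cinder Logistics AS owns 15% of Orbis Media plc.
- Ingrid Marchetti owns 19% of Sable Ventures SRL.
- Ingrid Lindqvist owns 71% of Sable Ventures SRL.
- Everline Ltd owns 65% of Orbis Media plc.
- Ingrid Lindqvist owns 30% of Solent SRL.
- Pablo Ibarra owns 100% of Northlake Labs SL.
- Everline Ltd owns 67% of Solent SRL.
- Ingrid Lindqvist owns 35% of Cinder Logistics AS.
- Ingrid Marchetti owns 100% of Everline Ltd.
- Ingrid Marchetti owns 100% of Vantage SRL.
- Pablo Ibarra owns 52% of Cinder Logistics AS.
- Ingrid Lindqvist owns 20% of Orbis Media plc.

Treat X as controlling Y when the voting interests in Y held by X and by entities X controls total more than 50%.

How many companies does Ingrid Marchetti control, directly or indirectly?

4

Ingrid Marchetti holds 100% of Everline, so Ingrid Marchetti controls Everline.
Everline holds 65% of Orbis, so Ingrid Marchetti controls Orbis.
Ingrid Marchetti holds 100% of Vantage, so Ingrid Marchetti controls Vantage.
Everline holds 67% of Solent, so Ingrid Marchetti controls Solent.
No other company's threshold is met.
Ingrid Marchetti controls 4 companies.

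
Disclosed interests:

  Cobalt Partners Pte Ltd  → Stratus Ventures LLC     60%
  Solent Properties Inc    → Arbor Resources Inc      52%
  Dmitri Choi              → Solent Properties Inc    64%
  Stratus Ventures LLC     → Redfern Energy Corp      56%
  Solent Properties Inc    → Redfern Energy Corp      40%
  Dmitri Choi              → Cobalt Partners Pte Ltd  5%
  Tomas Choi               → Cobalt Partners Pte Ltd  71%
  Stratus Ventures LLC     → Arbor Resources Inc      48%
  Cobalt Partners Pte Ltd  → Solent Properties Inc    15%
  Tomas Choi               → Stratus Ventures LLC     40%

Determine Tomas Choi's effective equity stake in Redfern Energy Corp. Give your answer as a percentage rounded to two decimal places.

Tomas reaches Redfern along 3 paths.
Via Cobalt → Stratus: 71% × 60% × 56% = 23.856%.
Via Stratus: 40% × 56% = 22.4%.
Via Cobalt → Solent: 71% × 15% × 40% = 4.26%.
Total: 23.856% + 22.4% + 4.26% = 50.516%.
Rounded: 50.52%.

50.52%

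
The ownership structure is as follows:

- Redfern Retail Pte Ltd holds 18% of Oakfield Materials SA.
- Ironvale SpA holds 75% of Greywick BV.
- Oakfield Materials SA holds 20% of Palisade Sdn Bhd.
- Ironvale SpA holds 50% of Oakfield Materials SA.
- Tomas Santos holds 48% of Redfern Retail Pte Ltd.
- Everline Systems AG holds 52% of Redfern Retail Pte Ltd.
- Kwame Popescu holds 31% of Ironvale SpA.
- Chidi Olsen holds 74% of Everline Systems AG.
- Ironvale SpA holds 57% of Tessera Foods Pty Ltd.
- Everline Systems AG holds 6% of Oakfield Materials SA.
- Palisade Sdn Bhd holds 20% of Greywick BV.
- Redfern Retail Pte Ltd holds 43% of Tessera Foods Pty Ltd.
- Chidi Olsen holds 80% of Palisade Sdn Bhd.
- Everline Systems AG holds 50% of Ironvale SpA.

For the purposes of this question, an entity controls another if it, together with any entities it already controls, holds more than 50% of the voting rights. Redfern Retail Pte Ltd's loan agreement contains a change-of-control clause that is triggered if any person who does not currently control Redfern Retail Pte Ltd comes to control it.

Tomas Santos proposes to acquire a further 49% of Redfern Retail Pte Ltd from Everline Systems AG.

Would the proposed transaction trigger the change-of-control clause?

Yes

The purchase adds only to Tomas's holdings (Everline's stake shrinks), so Tomas is the only person who could newly come to control Redfern.
Tomas's largest direct stake is 48% in Redfern, which does not meet the threshold, so Tomas controls no company.
In Redfern, Tomas's side holds only 48%, not > 50%.
So before the transaction, Tomas does not control Redfern.
After the purchase, Tomas's direct stake in Redfern rises to 48% + 49% = 97%, and Everline's stake falls to 3%.
Tomas holds 97% of Redfern, so Tomas controls Redfern.
Tomas did not control Redfern before and does after, so the clause is triggered.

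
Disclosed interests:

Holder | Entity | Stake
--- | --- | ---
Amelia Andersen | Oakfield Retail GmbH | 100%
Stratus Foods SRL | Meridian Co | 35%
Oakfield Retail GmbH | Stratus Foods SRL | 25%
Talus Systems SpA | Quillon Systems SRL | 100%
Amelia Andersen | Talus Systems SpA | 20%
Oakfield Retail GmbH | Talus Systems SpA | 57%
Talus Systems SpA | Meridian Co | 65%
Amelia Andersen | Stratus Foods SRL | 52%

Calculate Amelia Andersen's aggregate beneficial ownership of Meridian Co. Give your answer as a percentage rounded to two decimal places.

77.00%

Amelia reaches Meridian along 4 paths.
Via Oakfield → Talus: 100% × 57% × 65% = 37.05%.
Via Talus: 20% × 65% = 13%.
Via Stratus: 52% × 35% = 18.2%.
Via Oakfield → Stratus: 100% × 25% × 35% = 8.75%.
Total: 37.05% + 13% + 18.2% + 8.75% = 77%.
Rounded: 77.00%.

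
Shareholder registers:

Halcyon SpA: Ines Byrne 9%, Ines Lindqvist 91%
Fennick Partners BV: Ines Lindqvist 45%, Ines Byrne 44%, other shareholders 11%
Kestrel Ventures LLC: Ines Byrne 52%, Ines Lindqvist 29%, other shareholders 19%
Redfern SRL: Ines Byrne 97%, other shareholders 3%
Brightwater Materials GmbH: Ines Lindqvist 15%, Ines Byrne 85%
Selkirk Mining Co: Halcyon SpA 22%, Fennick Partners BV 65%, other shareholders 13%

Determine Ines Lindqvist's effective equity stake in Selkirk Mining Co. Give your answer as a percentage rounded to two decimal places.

49.27%

Ines Lindqvist reaches Selkirk along 2 paths.
Via Halcyon: 91% × 22% = 20.02%.
Via Fennick: 45% × 65% = 29.25%.
Total: 20.02% + 29.25% = 49.27%.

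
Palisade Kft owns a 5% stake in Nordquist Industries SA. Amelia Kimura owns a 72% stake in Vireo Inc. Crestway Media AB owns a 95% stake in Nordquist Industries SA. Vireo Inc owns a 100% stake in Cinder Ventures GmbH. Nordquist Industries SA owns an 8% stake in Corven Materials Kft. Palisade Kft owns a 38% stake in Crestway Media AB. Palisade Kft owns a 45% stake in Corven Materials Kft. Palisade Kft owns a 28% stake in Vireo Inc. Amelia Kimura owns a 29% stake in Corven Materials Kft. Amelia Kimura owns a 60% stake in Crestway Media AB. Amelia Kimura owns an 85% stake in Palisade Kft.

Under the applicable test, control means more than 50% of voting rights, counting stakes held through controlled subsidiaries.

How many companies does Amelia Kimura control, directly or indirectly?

Amelia holds 85% of Palisade, so Amelia controls Palisade.
Amelia and Palisade together hold 60% + 38% = 98% of Crestway, so Amelia controls Crestway.
Amelia and Palisade together hold 72% + 28% = 100% of Vireo, so Amelia controls Vireo.
Palisade and Crestway together hold 5% + 95% = 100% of Nordquist, so Amelia controls Nordquist.
Vireo holds 100% of Cinder, so Amelia controls Cinder.
Amelia and Palisade and Nordquist together hold 29% + 45% + 8% = 82% of Corven, so Amelia controls Corven.
Amelia controls 6 companies.

6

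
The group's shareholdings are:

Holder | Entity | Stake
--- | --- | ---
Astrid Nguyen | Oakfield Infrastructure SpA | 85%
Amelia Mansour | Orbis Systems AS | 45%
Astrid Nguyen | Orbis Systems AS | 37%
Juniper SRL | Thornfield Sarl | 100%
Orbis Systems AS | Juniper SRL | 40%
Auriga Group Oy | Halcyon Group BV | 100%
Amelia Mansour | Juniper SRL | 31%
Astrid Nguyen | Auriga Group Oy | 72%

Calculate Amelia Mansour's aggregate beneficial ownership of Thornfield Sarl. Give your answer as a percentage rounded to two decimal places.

49.00%

Amelia reaches Thornfield along 2 paths.
Via Orbis → Juniper: 45% × 40% × 100% = 18%.
Via Juniper: 31% × 100% = 31%.
Total: 18% + 31% = 49%.
Rounded: 49.00%.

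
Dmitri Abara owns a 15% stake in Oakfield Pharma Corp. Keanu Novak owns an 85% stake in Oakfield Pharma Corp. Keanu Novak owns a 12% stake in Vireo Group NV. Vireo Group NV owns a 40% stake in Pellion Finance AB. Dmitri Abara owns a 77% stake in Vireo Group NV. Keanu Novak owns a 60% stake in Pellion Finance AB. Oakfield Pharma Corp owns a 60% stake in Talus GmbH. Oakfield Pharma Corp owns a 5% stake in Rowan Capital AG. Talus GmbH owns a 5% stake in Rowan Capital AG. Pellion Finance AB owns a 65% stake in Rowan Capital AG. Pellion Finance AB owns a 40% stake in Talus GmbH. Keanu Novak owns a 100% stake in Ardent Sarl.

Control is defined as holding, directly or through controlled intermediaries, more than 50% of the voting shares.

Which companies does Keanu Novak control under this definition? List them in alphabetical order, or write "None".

Ardent Sarl, Oakfield Pharma Corp, Pellion Finance AB, Rowan Capital AG, Talus GmbH

Keanu holds 85% of Oakfield, so Keanu controls Oakfield.
Keanu holds 60% of Pellion, so Keanu controls Pellion.
Pellion and Oakfield together hold 40% + 60% = 100% of Talus, so Keanu controls Talus.
Oakfield and Pellion and Talus together hold 5% + 65% + 5% = 75% of Rowan, so Keanu controls Rowan.
Keanu holds 100% of Ardent, so Keanu controls Ardent.
No other company's threshold is met.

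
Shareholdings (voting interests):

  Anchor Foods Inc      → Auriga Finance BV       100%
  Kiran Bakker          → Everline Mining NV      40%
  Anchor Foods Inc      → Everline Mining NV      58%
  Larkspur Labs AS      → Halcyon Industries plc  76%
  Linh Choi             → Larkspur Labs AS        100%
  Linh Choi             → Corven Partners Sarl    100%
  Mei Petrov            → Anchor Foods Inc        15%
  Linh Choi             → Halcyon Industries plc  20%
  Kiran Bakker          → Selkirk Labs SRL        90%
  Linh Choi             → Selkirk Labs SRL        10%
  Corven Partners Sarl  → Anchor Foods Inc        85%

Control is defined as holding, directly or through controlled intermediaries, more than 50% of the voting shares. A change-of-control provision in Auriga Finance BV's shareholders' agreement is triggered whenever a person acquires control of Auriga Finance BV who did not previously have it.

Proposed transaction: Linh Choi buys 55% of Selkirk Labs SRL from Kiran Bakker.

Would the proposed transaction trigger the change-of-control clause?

No

The purchase adds only to Linh's holdings (Kiran's stake shrinks), so Linh is the only person who could newly come to control Auriga.
Linh holds 100% of Corven, so Linh controls Corven.
Corven holds 85% of Anchor, so Linh controls Anchor.
Anchor holds 100% of Auriga, so Linh controls Auriga.
So Linh already controls Auriga before the transaction.
After the purchase, Linh's direct stake in Selkirk rises to 10% + 55% = 65%, and Kiran's stake falls to 35%.
Linh controlled Auriga already, so this is not a new person acquiring control; every other person's position is unchanged or reduced.
No new person acquires control, so the clause is not triggered.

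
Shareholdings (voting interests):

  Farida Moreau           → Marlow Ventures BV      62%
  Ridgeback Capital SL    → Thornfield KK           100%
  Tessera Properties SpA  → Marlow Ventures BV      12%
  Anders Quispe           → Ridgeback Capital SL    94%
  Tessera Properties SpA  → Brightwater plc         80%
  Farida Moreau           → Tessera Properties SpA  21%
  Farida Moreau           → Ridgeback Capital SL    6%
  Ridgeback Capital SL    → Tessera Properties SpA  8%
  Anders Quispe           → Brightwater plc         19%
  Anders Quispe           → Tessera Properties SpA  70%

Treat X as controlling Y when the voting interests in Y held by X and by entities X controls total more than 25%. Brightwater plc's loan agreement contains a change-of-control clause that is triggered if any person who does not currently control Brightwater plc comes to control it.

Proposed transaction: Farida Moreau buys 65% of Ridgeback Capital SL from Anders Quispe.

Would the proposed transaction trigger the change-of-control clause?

Yes

The purchase adds only to Farida's holdings (Anders's stake shrinks), so Farida is the only person who could newly come to control Brightwater.
Farida holds 62% of Marlow, so Farida controls Marlow.
Neither Farida nor any entity Farida controls holds any voting interest in Brightwater.
So before the transaction, Farida does not control Brightwater.
After the purchase, Farida's direct stake in Ridgeback rises to 6% + 65% = 71%, and Anders's stake falls to 29%.
Farida holds 71% of Ridgeback, so Farida controls Ridgeback.
Farida and Ridgeback together hold 21% + 8% = 29% of Tessera, so Farida controls Tessera.
Tessera holds 80% of Brightwater, so Farida controls Brightwater.
Farida did not control Brightwater before and does after, so the clause is triggered.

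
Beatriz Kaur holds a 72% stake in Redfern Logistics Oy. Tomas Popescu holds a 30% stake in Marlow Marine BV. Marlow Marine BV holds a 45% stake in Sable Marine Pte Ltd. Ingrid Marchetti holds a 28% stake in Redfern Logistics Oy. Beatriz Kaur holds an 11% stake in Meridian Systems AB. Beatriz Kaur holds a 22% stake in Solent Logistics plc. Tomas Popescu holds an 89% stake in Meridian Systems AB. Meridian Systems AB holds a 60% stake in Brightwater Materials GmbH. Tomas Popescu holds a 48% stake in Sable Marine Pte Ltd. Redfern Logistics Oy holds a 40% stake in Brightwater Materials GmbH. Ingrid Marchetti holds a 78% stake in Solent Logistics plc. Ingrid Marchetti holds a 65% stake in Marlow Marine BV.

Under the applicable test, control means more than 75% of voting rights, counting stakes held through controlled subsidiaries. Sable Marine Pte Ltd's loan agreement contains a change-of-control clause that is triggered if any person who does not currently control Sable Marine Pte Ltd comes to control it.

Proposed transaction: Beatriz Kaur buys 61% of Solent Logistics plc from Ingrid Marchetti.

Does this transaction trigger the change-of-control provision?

The purchase adds only to Beatriz's holdings (Ingrid's stake shrinks), so Beatriz is the only person who could newly come to control Sable.
Beatriz's largest direct stake is 72% in Redfern, which does not meet the threshold, so Beatriz controls no company.
Neither Beatriz nor any entity Beatriz controls holds any voting interest in Sable.
So before the transaction, Beatriz does not control Sable.
After the purchase, Beatriz's direct stake in Solent rises to 22% + 61% = 83%, and Ingrid's stake falls to 17%.
Beatriz holds 83% of Solent, so Beatriz controls Solent.
After the transaction, neither Beatriz nor any entity Beatriz controls holds a voting interest in Sable, so Beatriz still does not control it.
No new person acquires control, so the clause is not triggered.

No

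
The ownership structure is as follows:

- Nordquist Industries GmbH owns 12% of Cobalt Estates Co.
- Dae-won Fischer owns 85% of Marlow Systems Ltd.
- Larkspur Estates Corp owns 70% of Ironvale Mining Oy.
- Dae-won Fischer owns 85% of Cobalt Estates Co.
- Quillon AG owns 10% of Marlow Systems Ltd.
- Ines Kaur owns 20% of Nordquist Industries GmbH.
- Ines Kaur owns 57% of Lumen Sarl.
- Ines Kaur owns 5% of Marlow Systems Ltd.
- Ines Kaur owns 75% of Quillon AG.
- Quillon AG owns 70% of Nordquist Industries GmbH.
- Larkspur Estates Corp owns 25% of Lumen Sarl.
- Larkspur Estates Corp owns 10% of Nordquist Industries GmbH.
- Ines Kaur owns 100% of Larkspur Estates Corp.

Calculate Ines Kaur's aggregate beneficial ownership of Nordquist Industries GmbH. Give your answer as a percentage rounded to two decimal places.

82.50%

Ines reaches Nordquist along 3 paths.
Via Quillon: 75% × 70% = 52.5%.
Via Larkspur: 100% × 10% = 10%.
Direct stake: 20% = 20%.
Total: 52.5% + 10% + 20% = 82.5%.
Rounded: 82.50%.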